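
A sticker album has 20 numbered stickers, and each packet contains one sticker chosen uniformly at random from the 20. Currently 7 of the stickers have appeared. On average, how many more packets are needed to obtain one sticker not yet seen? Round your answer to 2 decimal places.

1.54

Each packet yields a new sticker with probability (20-7)/20 = 13/20, so the wait is geometric with mean 20/13.
E = 20/13 = 1.538.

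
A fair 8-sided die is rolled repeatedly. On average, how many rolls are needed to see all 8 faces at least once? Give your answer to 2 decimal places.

21.74

The wait to go from k to k+1 distinct faces is geometric with mean 8/(8-k).
E[T] = 8/8 + 8/7 + 8/6 + ... + 8/2 + 8/1 = 8·H_{8}.
H_{8} = 2.718, so E[T] = 21.743.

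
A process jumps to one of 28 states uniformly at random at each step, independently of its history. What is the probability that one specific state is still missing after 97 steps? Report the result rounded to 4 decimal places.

Each step misses the fixed state with probability (28-1)/28 = 27/28, independently.
P(still missing after 97) = (27/28)^97 = 0.02937.

0.0294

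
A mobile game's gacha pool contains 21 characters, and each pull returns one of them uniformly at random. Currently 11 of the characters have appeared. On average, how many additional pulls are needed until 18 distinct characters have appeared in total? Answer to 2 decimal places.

With k distinct characters already seen, the next new one takes an expected 21/(21-k) pulls.
Sum over k = 11,...,17: E = 21/10 + 21/9 + 21/8 + ... + 21/5 + 21/4 = 23.008.

23.01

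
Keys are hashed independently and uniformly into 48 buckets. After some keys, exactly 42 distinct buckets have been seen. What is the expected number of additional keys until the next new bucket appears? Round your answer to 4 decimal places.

8.0000

The number of keys until the next new bucket is geometric with success probability 6/48, so its mean is 48/6.
E = 48/6 = 8.00000.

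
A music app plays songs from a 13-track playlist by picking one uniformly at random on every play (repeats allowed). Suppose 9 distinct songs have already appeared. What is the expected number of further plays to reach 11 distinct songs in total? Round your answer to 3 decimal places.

From k distinct to k+1 distinct takes on average 13/(13-k) plays.
Sum over k = 9,...,10: E = 13/4 + 13/3 = 7.5833.

7.583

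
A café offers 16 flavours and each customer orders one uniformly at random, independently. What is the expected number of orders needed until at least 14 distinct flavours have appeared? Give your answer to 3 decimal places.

Going from k to k+1 distinct takes a geometric number of orders with mean 16/(16-k).
Sum over k = 0,...,13: E = 16/16 + 16/15 + 16/14 + ... + 16/4 + 16/3 = 30.0917.

30.092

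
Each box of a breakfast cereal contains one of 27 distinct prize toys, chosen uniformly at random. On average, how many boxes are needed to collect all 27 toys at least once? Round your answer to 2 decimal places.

105.07

The wait to go from k to k+1 distinct toys is geometric with mean 27/(27-k).
E[T] = 27/27 + 27/26 + 27/25 + ... + 27/2 + 27/1 = 27·H_{27}.
H_{27} = 3.891, so E[T] = 105.069.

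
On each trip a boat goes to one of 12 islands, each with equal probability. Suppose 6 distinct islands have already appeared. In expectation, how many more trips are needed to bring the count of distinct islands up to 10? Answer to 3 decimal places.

11.400

From k distinct to k+1 distinct takes on average 12/(12-k) trips.
Sum over k = 6,...,9: E = 12/6 + 12/5 + 12/4 + 12/3 = 11.4000.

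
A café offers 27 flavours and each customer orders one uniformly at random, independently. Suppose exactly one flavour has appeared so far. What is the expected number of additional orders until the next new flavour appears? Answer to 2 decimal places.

The number of orders until the next new flavour is geometric with success probability 26/27, so its mean is 27/26.
E = 27/26 = 1.038.

1.04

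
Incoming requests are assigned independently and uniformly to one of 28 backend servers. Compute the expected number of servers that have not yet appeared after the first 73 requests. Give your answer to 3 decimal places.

1.969

For each server, P(unseen after 73) = (27/28)^73 = 0.0703.
By linearity of expectation, E[unseen] = 28·(27/28)^73 = 1.9687.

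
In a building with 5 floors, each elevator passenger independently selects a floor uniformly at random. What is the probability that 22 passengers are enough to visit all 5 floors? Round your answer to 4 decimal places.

By inclusion–exclusion over which floors are missing,
P(all seen) = Σ_{j=0}^{5} (-1)^j C(5,j)((5-j)/5)^22
= 1.00000 - 0.03689 + 0.00013 - 0.00000 + 0.00000 - 0.00000
= 0.96324.

0.9632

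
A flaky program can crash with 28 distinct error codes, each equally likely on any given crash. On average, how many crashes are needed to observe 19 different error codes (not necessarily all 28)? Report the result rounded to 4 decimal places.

30.7497

With k distinct error codes already seen, the next new one arrives after an expected 28/(28-k) crashes.
Sum over k = 0,...,18: E = 28/28 + 28/27 + 28/26 + ... + 28/11 + 28/10 = 30.74968.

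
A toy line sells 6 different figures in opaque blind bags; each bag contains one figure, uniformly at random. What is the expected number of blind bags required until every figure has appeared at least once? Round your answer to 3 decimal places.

14.700

After k distinct figures have appeared, the next blind bag gives a new one with probability (6-k)/6, so the expected wait for the (k+1)-th is 6/(6-k).
E[T] = 6/6 + 6/5 + 6/4 + 6/3 + 6/2 + 6/1 = 6·H_{6}.
H_{6} = 2.4500, so E[T] = 14.7000.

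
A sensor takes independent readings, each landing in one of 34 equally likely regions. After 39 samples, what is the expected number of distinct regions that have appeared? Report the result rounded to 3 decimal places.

For each region, P(seen in 39 samples) = 1 - (33/34)^39 = 0.6878.
By linearity of expectation, E[distinct seen] = 34·(1 - (33/34)^39) = 23.3868.

23.387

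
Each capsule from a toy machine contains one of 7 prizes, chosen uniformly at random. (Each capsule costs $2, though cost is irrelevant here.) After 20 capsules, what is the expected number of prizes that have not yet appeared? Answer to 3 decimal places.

0.321

For each prize, P(unseen after 20) = (6/7)^20 = 0.0458.
By linearity of expectation, E[unseen] = 7·(6/7)^20 = 0.3207.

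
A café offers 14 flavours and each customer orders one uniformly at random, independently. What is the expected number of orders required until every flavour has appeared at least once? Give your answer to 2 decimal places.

The wait to go from k to k+1 distinct flavours is geometric with mean 14/(14-k).
E[T] = 14/14 + 14/13 + 14/12 + ... + 14/2 + 14/1 = 14·H_{14}.
H_{14} = 3.252, so E[T] = 45.522.

45.52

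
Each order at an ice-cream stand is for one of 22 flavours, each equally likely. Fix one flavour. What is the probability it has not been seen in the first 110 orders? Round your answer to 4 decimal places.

0.0060

Each order misses the fixed flavour with probability (22-1)/22 = 21/22, independently.
P(still missing after 110) = (21/22)^110 = 0.00599.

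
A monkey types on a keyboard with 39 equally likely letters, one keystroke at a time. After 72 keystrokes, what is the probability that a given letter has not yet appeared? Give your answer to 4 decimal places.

Each keystroke misses the fixed letter with probability (39-1)/39 = 38/39, independently.
P(still missing after 72) = (38/39)^72 = 0.15409.

0.1541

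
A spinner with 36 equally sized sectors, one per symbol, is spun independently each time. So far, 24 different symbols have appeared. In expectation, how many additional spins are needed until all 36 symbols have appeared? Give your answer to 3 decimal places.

111.716

With k distinct symbols already seen, the next new one takes an expected 36/(36-k) spins.
Sum over k = 24,...,35: E = 36/12 + 36/11 + 36/10 + ... + 36/2 + 36/1 = 111.7156.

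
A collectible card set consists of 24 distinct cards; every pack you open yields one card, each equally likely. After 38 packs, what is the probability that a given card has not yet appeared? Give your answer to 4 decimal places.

0.1984

On each pack the fixed card fails to appear with probability 23/24.
P(still missing after 38) = (23/24)^38 = 0.19844.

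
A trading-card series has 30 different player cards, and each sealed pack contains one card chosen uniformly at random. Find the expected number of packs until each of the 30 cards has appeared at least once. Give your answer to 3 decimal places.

119.850

Split into phases: going from k distinct to k+1 distinct takes on average 30/(30-k) packs.
E[T] = 30/30 + 30/29 + 30/28 + ... + 30/2 + 30/1 = 30·H_{30}.
H_{30} = 3.9950, so E[T] = 119.8496.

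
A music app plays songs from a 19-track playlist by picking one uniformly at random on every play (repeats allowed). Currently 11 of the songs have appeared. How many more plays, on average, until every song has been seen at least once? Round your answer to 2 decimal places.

With k distinct songs already seen, the next new one takes an expected 19/(19-k) plays.
Sum over k = 11,...,18: E = 19/8 + 19/7 + 19/6 + ... + 19/2 + 19/1 = 51.639.

51.64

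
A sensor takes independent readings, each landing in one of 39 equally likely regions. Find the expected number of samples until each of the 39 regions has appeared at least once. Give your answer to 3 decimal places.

165.888

After k distinct regions have appeared, the next sample gives a new one with probability (39-k)/39, so the expected wait for the (k+1)-th is 39/(39-k).
E[T] = 39/39 + 39/38 + 39/37 + ... + 39/2 + 39/1 = 39·H_{39}.
H_{39} = 4.2535, so E[T] = 165.8882.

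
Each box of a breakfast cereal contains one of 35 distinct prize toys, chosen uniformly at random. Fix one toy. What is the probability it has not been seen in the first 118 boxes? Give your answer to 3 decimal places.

On each box the fixed toy fails to appear with probability 34/35.
P(still missing after 118) = (34/35)^118 = 0.0327.

0.033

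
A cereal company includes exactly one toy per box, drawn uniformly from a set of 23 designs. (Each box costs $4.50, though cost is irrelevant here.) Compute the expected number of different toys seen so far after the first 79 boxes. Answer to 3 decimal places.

22.314

For each toy, P(seen in 79 boxes) = 1 - (22/23)^79 = 0.9702.
By linearity of expectation, E[distinct seen] = 23·(1 - (22/23)^79) = 22.3135.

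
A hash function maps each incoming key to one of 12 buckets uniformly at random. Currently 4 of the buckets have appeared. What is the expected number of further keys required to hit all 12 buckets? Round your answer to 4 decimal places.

32.6143

From k distinct to k+1 distinct takes on average 12/(12-k) keys.
Sum over k = 4,...,11: E = 12/8 + 12/7 + 12/6 + ... + 12/2 + 12/1 = 32.61429.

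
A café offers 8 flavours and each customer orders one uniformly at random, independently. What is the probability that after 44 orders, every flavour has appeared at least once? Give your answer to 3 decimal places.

By inclusion–exclusion over which flavours are missing,
P(all seen) = Σ_{j=0}^{8} (-1)^j C(8,j)((8-j)/8)^44
= 1.0000 - 0.0225 + 0.0001 - 0.0000 + 0.0000 - 0.0000 + 0.0000 - 0.0000 + 0.0000
= 0.9776.

0.978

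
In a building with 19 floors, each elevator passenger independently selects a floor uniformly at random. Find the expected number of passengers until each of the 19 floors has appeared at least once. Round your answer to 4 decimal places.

After k distinct floors have appeared, the next passenger gives a new one with probability (19-k)/19, so the expected wait for the (k+1)-th is 19/(19-k).
E[T] = 19/19 + 19/18 + 19/17 + ... + 19/2 + 19/1 = 19·H_{19}.
H_{19} = 3.54774, so E[T] = 67.40705.

67.4071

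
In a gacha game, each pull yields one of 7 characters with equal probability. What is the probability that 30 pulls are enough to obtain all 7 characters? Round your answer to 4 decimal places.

0.9322

By inclusion–exclusion over which characters are missing,
P(all seen) = Σ_{j=0}^{7} (-1)^j C(7,j)((7-j)/7)^30
= 1.00000 - 0.06866 + 0.00087 - 0.00000 + 0.00000 - 0.00000 + 0.00000 - 0.00000
= 0.93221.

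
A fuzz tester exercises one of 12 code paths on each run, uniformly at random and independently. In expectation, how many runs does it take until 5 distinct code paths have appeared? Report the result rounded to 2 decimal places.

With k distinct code paths already seen, the next new one arrives after an expected 12/(12-k) runs.
Sum over k = 0,...,4: E = 12/12 + 12/11 + 12/10 + 12/9 + 12/8 = 6.124.

6.12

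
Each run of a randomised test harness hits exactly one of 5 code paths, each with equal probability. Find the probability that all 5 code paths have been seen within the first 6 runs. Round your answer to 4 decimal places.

0.1152

By inclusion–exclusion over which code paths are missing,
P(all seen) = Σ_{j=0}^{5} (-1)^j C(5,j)((5-j)/5)^6
= 1.00000 - 1.31072 + 0.46656 - 0.04096 + 0.00032 - 0.00000
= 0.11520.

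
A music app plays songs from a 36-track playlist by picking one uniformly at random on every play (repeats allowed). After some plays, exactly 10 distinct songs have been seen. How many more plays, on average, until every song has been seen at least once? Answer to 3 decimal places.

From k distinct to k+1 distinct takes on average 36/(36-k) plays.
Sum over k = 10,...,35: E = 36/26 + 36/25 + 36/24 + ... + 36/2 + 36/1 = 138.7591.

138.759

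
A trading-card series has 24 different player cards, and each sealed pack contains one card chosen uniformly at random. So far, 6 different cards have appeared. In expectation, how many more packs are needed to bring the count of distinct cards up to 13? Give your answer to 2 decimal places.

The wait to go from k to k+1 distinct cards is geometric with mean 24/(24-k).
Sum over k = 6,...,12: E = 24/18 + 24/17 + 24/16 + ... + 24/13 + 24/12 = 11.406.

11.41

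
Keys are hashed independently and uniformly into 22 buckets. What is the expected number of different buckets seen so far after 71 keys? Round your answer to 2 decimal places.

21.19

For each bucket, P(seen in 71 keys) = 1 - (21/22)^71 = 0.963.
By linearity of expectation, E[distinct seen] = 22·(1 - (21/22)^71) = 21.191.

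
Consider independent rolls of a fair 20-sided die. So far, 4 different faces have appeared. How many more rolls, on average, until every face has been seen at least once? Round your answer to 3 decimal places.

67.615

The wait to go from k to k+1 distinct faces is geometric with mean 20/(20-k).
Sum over k = 4,...,19: E = 20/16 + 20/15 + 20/14 + ... + 20/2 + 20/1 = 67.6146.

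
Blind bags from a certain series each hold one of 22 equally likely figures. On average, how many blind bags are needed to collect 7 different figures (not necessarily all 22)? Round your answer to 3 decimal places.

8.197

With k distinct figures already seen, the next new one arrives after an expected 22/(22-k) blind bags.
Sum over k = 0,...,6: E = 22/22 + 22/21 + 22/20 + ... + 22/17 + 22/16 = 8.1969.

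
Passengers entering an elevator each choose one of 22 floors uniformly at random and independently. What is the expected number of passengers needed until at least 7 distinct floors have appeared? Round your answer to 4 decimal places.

8.1969

Going from k to k+1 distinct takes a geometric number of passengers with mean 22/(22-k).
Sum over k = 0,...,6: E = 22/22 + 22/21 + 22/20 + ... + 22/17 + 22/16 = 8.19685.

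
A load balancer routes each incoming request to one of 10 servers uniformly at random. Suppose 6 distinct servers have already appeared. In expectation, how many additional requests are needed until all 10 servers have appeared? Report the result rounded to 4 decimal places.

20.8333

From k distinct to k+1 distinct takes on average 10/(10-k) requests.
Sum over k = 6,...,9: E = 10/4 + 10/3 + 10/2 + 10/1 = 20.83333.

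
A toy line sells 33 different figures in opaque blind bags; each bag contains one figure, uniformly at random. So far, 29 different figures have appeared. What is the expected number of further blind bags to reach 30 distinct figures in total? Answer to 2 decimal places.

The wait to go from k to k+1 distinct figures is geometric with mean 33/(33-k).
Only the k = 29 term is needed: E = 33/4 = 8.250.

8.25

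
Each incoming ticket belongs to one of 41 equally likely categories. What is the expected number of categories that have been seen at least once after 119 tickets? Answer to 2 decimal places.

For each category, P(seen in 119 tickets) = 1 - (40/41)^119 = 0.947.
By linearity of expectation, E[distinct seen] = 41·(1 - (40/41)^119) = 38.829.

38.83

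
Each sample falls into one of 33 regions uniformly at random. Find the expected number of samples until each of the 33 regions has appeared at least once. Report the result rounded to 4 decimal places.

Split into phases: going from k distinct to k+1 distinct takes on average 33/(33-k) samples.
E[T] = 33/33 + 33/32 + 33/31 + ... + 33/2 + 33/1 = 33·H_{33}.
H_{33} = 4.08880, so E[T] = 134.93034.

134.9303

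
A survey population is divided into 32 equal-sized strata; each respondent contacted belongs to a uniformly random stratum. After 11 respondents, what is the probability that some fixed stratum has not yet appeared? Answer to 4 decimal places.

Each respondent misses the fixed stratum with probability (32-1)/32 = 31/32, independently.
P(still missing after 11) = (31/32)^11 = 0.70523.

0.7052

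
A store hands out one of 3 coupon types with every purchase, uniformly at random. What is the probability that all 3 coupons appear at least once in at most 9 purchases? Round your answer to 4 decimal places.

By inclusion–exclusion over which coupons are missing,
P(all seen) = Σ_{j=0}^{3} (-1)^j C(3,j)((3-j)/3)^9
= 1.00000 - 0.07804 + 0.00015 - 0.00000
= 0.92212.

0.9221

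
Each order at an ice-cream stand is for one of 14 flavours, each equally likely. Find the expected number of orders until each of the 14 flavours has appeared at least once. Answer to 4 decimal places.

The wait to go from k to k+1 distinct flavours is geometric with mean 14/(14-k).
E[T] = 14/14 + 14/13 + 14/12 + ... + 14/2 + 14/1 = 14·H_{14}.
H_{14} = 3.25156, so E[T] = 45.52187.

45.5219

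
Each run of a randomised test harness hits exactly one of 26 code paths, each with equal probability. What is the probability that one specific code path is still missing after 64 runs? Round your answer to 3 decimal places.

Each run misses the fixed code path with probability (26-1)/26 = 25/26, independently.
P(still missing after 64) = (25/26)^64 = 0.0813.

0.081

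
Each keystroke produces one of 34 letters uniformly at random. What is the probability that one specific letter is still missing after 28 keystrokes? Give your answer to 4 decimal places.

On each keystroke the fixed letter fails to appear with probability 33/34.
P(still missing after 28) = (33/34)^28 = 0.43349.

0.4335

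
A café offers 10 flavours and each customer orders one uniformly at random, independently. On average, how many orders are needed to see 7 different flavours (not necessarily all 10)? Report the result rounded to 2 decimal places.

10.96

Going from k to k+1 distinct takes a geometric number of orders with mean 10/(10-k).
Sum over k = 0,...,6: E = 10/10 + 10/9 + 10/8 + ... + 10/5 + 10/4 = 10.956.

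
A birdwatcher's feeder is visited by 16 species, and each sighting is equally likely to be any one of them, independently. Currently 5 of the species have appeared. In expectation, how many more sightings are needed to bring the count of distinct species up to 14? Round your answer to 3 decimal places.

With k distinct species already seen, the next new one takes an expected 16/(16-k) sightings.
Sum over k = 5,...,13: E = 16/11 + 16/10 + 16/9 + ... + 16/4 + 16/3 = 24.3180.

24.318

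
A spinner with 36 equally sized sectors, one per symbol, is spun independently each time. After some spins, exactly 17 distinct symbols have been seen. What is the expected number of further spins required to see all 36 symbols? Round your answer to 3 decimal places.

The wait to go from k to k+1 distinct symbols is geometric with mean 36/(36-k).
Sum over k = 17,...,35: E = 36/19 + 36/18 + 36/17 + ... + 36/2 + 36/1 = 127.7186.

127.719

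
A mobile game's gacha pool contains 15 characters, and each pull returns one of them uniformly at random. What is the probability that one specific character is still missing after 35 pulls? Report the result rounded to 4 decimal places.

Each pull misses the fixed character with probability (15-1)/15 = 14/15, independently.
P(still missing after 35) = (14/15)^35 = 0.08939.

0.0894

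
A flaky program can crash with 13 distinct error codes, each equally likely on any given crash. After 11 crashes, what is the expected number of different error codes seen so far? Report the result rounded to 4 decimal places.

For each error code, P(seen in 11 crashes) = 1 - (12/13)^11 = 0.58541.
By linearity of expectation, E[distinct seen] = 13·(1 - (12/13)^11) = 7.61035.

7.6104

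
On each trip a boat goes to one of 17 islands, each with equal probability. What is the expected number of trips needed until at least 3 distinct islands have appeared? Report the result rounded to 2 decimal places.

3.20

With k distinct islands already seen, the next new one arrives after an expected 17/(17-k) trips.
Sum over k = 0,...,2: E = 17/17 + 17/16 + 17/15 = 3.196.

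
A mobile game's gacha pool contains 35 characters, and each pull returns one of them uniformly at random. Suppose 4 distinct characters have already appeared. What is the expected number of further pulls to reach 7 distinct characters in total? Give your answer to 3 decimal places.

3.503

From k distinct to k+1 distinct takes on average 35/(35-k) pulls.
Sum over k = 4,...,6: E = 35/31 + 35/30 + 35/29 = 3.5026.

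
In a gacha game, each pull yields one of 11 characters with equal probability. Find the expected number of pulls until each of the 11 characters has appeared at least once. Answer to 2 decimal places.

Split into phases: going from k distinct to k+1 distinct takes on average 11/(11-k) pulls.
E[T] = 11/11 + 11/10 + 11/9 + ... + 11/2 + 11/1 = 11·H_{11}.
H_{11} = 3.020, so E[T] = 33.219.

33.22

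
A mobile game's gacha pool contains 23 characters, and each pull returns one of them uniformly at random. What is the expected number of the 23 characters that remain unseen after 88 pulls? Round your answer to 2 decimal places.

0.46

For each character, P(unseen after 88) = (22/23)^88 = 0.020.
By linearity of expectation, E[unseen] = 23·(22/23)^88 = 0.460.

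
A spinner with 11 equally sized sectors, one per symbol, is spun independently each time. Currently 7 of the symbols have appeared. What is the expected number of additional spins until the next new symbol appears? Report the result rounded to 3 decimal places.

2.750

Each spin yields a new symbol with probability (11-7)/11 = 4/11, so the wait is geometric with mean 11/4.
E = 11/4 = 2.7500.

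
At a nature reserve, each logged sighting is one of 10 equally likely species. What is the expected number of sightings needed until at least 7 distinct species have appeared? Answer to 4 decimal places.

10.9563

Going from k to k+1 distinct takes a geometric number of sightings with mean 10/(10-k).
Sum over k = 0,...,6: E = 10/10 + 10/9 + 10/8 + ... + 10/5 + 10/4 = 10.95635.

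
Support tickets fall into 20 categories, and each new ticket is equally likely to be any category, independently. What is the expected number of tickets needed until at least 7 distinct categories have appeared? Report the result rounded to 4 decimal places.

Going from k to k+1 distinct takes a geometric number of tickets with mean 20/(20-k).
Sum over k = 0,...,6: E = 20/20 + 20/19 + 20/18 + ... + 20/15 + 20/14 = 8.35212.

8.3521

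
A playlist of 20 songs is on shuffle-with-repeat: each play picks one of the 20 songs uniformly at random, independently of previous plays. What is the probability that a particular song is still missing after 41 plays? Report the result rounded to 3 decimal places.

Each play misses the fixed song with probability (20-1)/20 = 19/20, independently.
P(still missing after 41) = (19/20)^41 = 0.1221.

0.122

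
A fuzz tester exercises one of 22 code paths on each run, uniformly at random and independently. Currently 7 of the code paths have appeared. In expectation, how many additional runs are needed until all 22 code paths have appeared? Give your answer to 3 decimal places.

The wait to go from k to k+1 distinct code paths is geometric with mean 22/(22-k).
Sum over k = 7,...,21: E = 22/15 + 22/14 + 22/13 + ... + 22/2 + 22/1 = 73.0010.

73.001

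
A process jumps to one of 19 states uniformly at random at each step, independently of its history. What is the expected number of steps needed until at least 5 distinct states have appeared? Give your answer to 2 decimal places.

5.63

Going from k to k+1 distinct takes a geometric number of steps with mean 19/(19-k).
Sum over k = 0,...,4: E = 19/19 + 19/18 + 19/17 + 19/16 + 19/15 = 5.627.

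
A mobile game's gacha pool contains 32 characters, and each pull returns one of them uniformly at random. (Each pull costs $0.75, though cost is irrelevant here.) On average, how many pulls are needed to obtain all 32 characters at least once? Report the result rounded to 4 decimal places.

129.8718

The wait to go from k to k+1 distinct characters is geometric with mean 32/(32-k).
E[T] = 32/32 + 32/31 + 32/30 + ... + 32/2 + 32/1 = 32·H_{32}.
H_{32} = 4.05850, so E[T] = 129.87185.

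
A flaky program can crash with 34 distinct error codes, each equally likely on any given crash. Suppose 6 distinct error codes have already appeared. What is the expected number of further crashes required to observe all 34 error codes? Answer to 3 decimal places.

The wait to go from k to k+1 distinct error codes is geometric with mean 34/(34-k).
Sum over k = 6,...,33: E = 34/28 + 34/27 + 34/26 + ... + 34/2 + 34/1 = 133.5238.

133.524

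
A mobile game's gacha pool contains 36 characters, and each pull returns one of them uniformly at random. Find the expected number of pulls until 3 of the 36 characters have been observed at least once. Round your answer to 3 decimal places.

3.087

With k distinct characters already seen, the next new one arrives after an expected 36/(36-k) pulls.
Sum over k = 0,...,2: E = 36/36 + 36/35 + 36/34 = 3.0874.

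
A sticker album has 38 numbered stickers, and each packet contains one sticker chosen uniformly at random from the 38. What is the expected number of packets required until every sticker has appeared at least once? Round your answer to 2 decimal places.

160.66

After k distinct stickers have appeared, the next packet gives a new one with probability (38-k)/38, so the expected wait for the (k+1)-th is 38/(38-k).
E[T] = 38/38 + 38/37 + 38/36 + ... + 38/2 + 38/1 = 38·H_{38}.
H_{38} = 4.228, so E[T] = 160.660.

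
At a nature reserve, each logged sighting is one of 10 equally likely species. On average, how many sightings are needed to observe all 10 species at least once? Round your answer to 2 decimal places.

The wait to go from k to k+1 distinct species is geometric with mean 10/(10-k).
E[T] = 10/10 + 10/9 + 10/8 + ... + 10/2 + 10/1 = 10·H_{10}.
H_{10} = 2.929, so E[T] = 29.290.

29.29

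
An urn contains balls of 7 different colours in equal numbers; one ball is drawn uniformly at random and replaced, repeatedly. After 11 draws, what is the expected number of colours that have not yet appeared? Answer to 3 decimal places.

1.284

For each colour, P(unseen after 11) = (6/7)^11 = 0.1835.
By linearity of expectation, E[unseen] = 7·(6/7)^11 = 1.2843.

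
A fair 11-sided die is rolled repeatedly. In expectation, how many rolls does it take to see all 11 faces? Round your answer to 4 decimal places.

Split into phases: going from k distinct to k+1 distinct takes on average 11/(11-k) rolls.
E[T] = 11/11 + 11/10 + 11/9 + ... + 11/2 + 11/1 = 11·H_{11}.
H_{11} = 3.01988, so E[T] = 33.21865.

33.2187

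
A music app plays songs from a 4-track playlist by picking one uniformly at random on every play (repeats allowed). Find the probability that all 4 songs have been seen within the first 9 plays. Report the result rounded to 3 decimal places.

0.711

By inclusion–exclusion over which songs are missing,
P(all seen) = Σ_{j=0}^{4} (-1)^j C(4,j)((4-j)/4)^9
= 1.0000 - 0.3003 + 0.0117 - 0.0000 + 0.0000
= 0.7114.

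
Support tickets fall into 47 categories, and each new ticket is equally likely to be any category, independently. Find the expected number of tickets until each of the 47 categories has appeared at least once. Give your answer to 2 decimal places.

After k distinct categories have appeared, the next ticket gives a new one with probability (47-k)/47, so the expected wait for the (k+1)-th is 47/(47-k).
E[T] = 47/47 + 47/46 + 47/45 + ... + 47/2 + 47/1 = 47·H_{47}.
H_{47} = 4.438, so E[T] = 208.584.

208.58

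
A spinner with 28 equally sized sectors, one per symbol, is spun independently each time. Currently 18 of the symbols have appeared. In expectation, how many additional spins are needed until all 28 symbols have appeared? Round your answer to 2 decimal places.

With k distinct symbols already seen, the next new one takes an expected 28/(28-k) spins.
Sum over k = 18,...,27: E = 28/10 + 28/9 + 28/8 + ... + 28/2 + 28/1 = 82.011.

82.01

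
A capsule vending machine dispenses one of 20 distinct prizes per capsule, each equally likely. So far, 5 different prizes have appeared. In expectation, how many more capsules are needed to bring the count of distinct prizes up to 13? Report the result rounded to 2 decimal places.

With k distinct prizes already seen, the next new one takes an expected 20/(20-k) capsules.
Sum over k = 5,...,12: E = 20/15 + 20/14 + 20/13 + ... + 20/9 + 20/8 = 14.507.

14.51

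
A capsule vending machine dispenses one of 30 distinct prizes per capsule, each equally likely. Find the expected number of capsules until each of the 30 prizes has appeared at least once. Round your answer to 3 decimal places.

119.850

The wait to go from k to k+1 distinct prizes is geometric with mean 30/(30-k).
E[T] = 30/30 + 30/29 + 30/28 + ... + 30/2 + 30/1 = 30·H_{30}.
H_{30} = 3.9950, so E[T] = 119.8496.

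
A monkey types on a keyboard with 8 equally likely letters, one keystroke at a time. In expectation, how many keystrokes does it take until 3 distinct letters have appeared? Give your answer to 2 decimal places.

Going from k to k+1 distinct takes a geometric number of keystrokes with mean 8/(8-k).
Sum over k = 0,...,2: E = 8/8 + 8/7 + 8/6 = 3.476.

3.48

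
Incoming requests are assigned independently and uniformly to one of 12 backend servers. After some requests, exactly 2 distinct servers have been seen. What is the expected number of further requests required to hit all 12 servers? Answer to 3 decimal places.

35.148

From k distinct to k+1 distinct takes on average 12/(12-k) requests.
Sum over k = 2,...,11: E = 12/10 + 12/9 + 12/8 + ... + 12/2 + 12/1 = 35.1476.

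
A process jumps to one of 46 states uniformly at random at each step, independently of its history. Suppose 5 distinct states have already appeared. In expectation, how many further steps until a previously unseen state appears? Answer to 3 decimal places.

The number of steps until the next new state is geometric with success probability 41/46, so its mean is 46/41.
E = 46/41 = 1.1220.

1.122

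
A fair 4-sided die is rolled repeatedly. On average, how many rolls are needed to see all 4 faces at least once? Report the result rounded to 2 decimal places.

Split into phases: going from k distinct to k+1 distinct takes on average 4/(4-k) rolls.
E[T] = 4/4 + 4/3 + 4/2 + 4/1 = 4·H_{4}.
H_{4} = 2.083, so E[T] = 8.333.

8.33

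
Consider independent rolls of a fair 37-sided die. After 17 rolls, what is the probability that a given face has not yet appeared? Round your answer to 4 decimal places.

0.6276

On each roll the fixed face fails to appear with probability 36/37.
P(still missing after 17) = (36/37)^17 = 0.62764.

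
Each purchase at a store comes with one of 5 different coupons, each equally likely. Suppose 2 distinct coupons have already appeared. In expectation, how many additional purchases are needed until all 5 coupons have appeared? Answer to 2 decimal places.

With k distinct coupons already seen, the next new one takes an expected 5/(5-k) purchases.
Sum over k = 2,...,4: E = 5/3 + 5/2 + 5/1 = 9.167.

9.17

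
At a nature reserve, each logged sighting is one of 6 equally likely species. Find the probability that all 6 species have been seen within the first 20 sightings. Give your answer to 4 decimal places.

Let A_i be the event that species i is missing after 20 sightings. By inclusion–exclusion on the A_i,
P(all seen) = Σ_{j=0}^{6} (-1)^j C(6,j)((6-j)/6)^20
= 1.00000 - 0.15650 + 0.00451 - 0.00002 + 0.00000 - 0.00000 + 0.00000
= 0.84799.

0.8480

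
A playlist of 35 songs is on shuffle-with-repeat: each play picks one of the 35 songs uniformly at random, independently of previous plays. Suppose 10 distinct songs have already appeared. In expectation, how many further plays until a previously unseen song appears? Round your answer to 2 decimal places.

1.40

Each play yields a new song with probability (35-10)/35 = 25/35, so the wait is geometric with mean 35/25.
E = 35/25 = 1.400.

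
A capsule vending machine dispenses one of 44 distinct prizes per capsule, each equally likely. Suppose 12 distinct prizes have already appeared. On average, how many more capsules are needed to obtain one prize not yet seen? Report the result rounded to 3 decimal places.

Each capsule yields a new prize with probability (44-12)/44 = 32/44, so the wait is geometric with mean 44/32.
E = 44/32 = 1.3750.

1.375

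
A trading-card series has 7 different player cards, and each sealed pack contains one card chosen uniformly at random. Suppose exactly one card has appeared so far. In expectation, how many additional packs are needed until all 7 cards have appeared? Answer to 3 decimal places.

17.150

With k distinct cards already seen, the next new one takes an expected 7/(7-k) packs.
Sum over k = 1,...,6: E = 7/6 + 7/5 + 7/4 + 7/3 + 7/2 + 7/1 = 17.1500.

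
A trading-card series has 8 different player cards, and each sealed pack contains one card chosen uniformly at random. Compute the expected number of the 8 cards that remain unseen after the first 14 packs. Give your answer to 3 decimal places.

1.234

For each card, P(unseen after 14) = (7/8)^14 = 0.1542.
By linearity of expectation, E[unseen] = 8·(7/8)^14 = 1.2337.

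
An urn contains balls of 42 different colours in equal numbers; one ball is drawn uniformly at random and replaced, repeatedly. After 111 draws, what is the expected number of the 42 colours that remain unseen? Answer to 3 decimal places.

2.895

For each colour, P(unseen after 111) = (41/42)^111 = 0.0689.
By linearity of expectation, E[unseen] = 42·(41/42)^111 = 2.8946.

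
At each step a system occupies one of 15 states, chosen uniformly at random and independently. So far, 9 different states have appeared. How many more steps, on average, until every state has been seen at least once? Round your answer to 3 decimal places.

36.750

The wait to go from k to k+1 distinct states is geometric with mean 15/(15-k).
Sum over k = 9,...,14: E = 15/6 + 15/5 + 15/4 + 15/3 + 15/2 + 15/1 = 36.7500.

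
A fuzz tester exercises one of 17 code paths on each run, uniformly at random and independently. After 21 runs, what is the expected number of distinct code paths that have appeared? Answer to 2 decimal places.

12.24

For each code path, P(seen in 21 runs) = 1 - (16/17)^21 = 0.720.
By linearity of expectation, E[distinct seen] = 17·(1 - (16/17)^21) = 12.241.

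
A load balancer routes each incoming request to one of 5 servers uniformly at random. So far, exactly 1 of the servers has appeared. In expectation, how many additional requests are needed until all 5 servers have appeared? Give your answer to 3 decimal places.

From k distinct to k+1 distinct takes on average 5/(5-k) requests.
Sum over k = 1,...,4: E = 5/4 + 5/3 + 5/2 + 5/1 = 10.4167.

10.417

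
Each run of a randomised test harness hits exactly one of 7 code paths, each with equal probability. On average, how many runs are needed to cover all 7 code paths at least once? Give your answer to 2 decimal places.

18.15

Split into phases: going from k distinct to k+1 distinct takes on average 7/(7-k) runs.
E[T] = 7/7 + 7/6 + 7/5 + ... + 7/2 + 7/1 = 7·H_{7}.
H_{7} = 2.593, so E[T] = 18.150.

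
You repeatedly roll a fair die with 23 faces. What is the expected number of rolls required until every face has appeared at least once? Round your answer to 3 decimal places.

85.889

After k distinct faces have appeared, the next roll gives a new one with probability (23-k)/23, so the expected wait for the (k+1)-th is 23/(23-k).
E[T] = 23/23 + 23/22 + 23/21 + ... + 23/2 + 23/1 = 23·H_{23}.
H_{23} = 3.7343, so E[T] = 85.8887.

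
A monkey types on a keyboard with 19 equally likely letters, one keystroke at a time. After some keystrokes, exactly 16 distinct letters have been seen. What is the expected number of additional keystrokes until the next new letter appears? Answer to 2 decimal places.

6.33

Each keystroke yields a new letter with probability (19-16)/19 = 3/19, so the wait is geometric with mean 19/3.
E = 19/3 = 6.333.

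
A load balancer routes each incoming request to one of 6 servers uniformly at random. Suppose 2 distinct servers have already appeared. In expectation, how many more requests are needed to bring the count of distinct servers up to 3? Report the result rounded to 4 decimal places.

1.5000

With k distinct servers already seen, the next new one takes an expected 6/(6-k) requests.
Only the k = 2 term is needed: E = 6/4 = 1.50000.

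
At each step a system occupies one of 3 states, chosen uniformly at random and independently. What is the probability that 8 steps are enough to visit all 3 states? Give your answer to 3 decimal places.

0.883

Let A_i be the event that state i is missing after 8 steps. By inclusion–exclusion on the A_i,
P(all seen) = Σ_{j=0}^{3} (-1)^j C(3,j)((3-j)/3)^8
= 1.0000 - 0.1171 + 0.0005 - 0.0000
= 0.8834.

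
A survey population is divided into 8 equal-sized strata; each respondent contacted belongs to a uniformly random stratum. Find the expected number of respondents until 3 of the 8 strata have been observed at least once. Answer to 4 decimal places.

Going from k to k+1 distinct takes a geometric number of respondents with mean 8/(8-k).
Sum over k = 0,...,2: E = 8/8 + 8/7 + 8/6 = 3.47619.

3.4762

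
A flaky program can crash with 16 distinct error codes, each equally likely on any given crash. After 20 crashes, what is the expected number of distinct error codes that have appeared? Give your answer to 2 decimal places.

For each error code, P(seen in 20 crashes) = 1 - (15/16)^20 = 0.725.
By linearity of expectation, E[distinct seen] = 16·(1 - (15/16)^20) = 11.599.

11.60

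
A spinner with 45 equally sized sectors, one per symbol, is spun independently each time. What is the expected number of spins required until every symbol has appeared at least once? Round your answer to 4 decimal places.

197.7727

Split into phases: going from k distinct to k+1 distinct takes on average 45/(45-k) spins.
E[T] = 45/45 + 45/44 + 45/43 + ... + 45/2 + 45/1 = 45·H_{45}.
H_{45} = 4.39495, so E[T] = 197.77267.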